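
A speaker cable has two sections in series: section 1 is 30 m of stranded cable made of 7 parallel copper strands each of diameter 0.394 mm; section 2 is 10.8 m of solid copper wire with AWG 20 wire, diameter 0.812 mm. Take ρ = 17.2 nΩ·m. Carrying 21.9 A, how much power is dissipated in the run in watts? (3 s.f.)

ρ = 17.2 nΩ·m = 1.72×10^-8 Ω·m
Section 1: A_strand = π(1.9700e-04)² = 1.219e-07 m²; R₁ = ρL/(N·A_s) = (1.72×10^-8)(30)/(7×1.219e-07) = 0.6046 Ω
Section 2: A = π(0.812/2 mm)² = π(4.0600e-04 m)² = 5.178e-07 m²
R₂ = (1.72×10^-8)(10.8)/(5.178e-07) = 0.3587 Ω
R = R₁ + R₂ = 0.9633 Ω
P = I²R = (21.9)² × 0.9633 = 462 W

462 W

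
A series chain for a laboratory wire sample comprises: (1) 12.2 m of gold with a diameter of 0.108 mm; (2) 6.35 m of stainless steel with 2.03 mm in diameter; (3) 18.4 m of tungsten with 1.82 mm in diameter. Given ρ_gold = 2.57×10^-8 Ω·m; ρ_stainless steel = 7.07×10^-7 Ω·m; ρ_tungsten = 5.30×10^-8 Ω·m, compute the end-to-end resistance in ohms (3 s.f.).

Seg 1: A = π(d/2)² = π(5.4000e-05 m)² = 9.161e-09 m²
R_1 = (2.57×10^-8)(12.2)/(9.161e-09) = 34.23 Ω
Seg 2: A = π(d/2)² = π(1.0150e-03 m)² = 3.237e-06 m²
R_2 = (7.07×10^-7)(6.35)/(3.237e-06) = 1.387 Ω
Seg 3: A = π(d/2)² = π(9.1000e-04 m)² = 2.602e-06 m²
R_3 = (5.30×10^-8)(18.4)/(2.602e-06) = 0.3749 Ω
R_total = R_1 + R_2 + R_3 = 36.0 Ω

36.0 Ω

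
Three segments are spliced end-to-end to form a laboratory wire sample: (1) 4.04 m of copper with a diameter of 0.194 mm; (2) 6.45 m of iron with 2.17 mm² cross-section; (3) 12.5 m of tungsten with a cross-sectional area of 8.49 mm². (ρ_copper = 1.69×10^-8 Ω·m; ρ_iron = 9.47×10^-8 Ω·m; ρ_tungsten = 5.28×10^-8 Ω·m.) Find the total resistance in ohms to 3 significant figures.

Seg 1: A = π(d/2)² = π(9.7000e-05 m)² = 2.956e-08 m²
R_1 = (1.69×10^-8)(4.04)/(2.956e-08) = 2.31 Ω
Seg 2: A = 2.17 mm² = 2.170e-06 m²
R_2 = (9.47×10^-8)(6.45)/(2.170e-06) = 0.2815 Ω
Seg 3: A = 8.49 mm² = 8.490e-06 m²
R_3 = (5.28×10^-8)(12.5)/(8.490e-06) = 0.07774 Ω
R_total = R_1 + R_2 + R_3 = 2.67 Ω

2.67 Ω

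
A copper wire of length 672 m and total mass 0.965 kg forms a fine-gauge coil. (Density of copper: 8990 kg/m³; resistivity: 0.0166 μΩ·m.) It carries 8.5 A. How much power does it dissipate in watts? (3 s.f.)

ρ = 0.0166 μΩ·m = 1.66×10^-8 Ω·m
A = m/(density·L) = 0.965/(8990×672) = 1.5973e-07 m²
R = ρL/A = (1.66×10^-8)(672)/(1.5973e-07) = 69.84 Ω
P = I²R = (8.5)² × 69.84 = 5050 W

5050 W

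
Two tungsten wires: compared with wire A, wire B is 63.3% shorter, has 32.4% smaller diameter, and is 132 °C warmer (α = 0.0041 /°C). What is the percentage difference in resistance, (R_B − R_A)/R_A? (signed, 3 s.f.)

23.8%

R ∝ ρL/d² with ρ ∝ (1+αΔT), so R_B/R_A = (1 − 63.3/100) × (1 − 32.4/100)⁻² × (1 + 0.0041×132)
= 0.367 × 2.188 × 1.541 = 1.238
(R_B − R_A)/R_A = 1.238 − 1 = 23.8%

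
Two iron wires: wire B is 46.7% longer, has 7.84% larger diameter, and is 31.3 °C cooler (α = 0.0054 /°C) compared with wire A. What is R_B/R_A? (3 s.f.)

R ∝ ρL/d² with ρ ∝ (1+αΔT), so R_B/R_A = (1 + 46.7/100) × (1 + 7.84/100)⁻² × (1 − 0.0054×31.3)
= 1.467 × 0.8599 × 0.831 = 1.05

1.05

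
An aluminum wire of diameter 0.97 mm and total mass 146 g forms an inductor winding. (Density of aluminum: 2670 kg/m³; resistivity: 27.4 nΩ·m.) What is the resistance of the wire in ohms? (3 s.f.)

ρ = 27.4 nΩ·m = 2.74×10^-8 Ω·m
A = π(d/2)² = π(4.8500e-04 m)² = 7.3898e-07 m²
L = m/(density·A) = 0.146/(2670×7.3898e-07) = 74 m
R = ρL/A = (2.74×10^-8)(74)/(7.3898e-07) = 2.74 Ω

2.74 Ω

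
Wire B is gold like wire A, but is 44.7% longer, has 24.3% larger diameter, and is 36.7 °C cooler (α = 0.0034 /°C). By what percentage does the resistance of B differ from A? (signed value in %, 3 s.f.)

R ∝ ρL/d² with ρ ∝ (1+αΔT), so R_B/R_A = (1 + 44.7/100) × (1 + 24.3/100)⁻² × (1 − 0.0034×36.7)
= 1.447 × 0.6472 × 0.8752 = 0.8197
(R_B − R_A)/R_A = 0.8197 − 1 = -18.0%

-18.0%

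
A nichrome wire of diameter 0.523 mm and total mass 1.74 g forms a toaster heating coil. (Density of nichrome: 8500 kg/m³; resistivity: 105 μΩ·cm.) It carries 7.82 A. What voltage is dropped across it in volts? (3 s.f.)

ρ = 105 μΩ·cm = 1.05×10^-6 Ω·m
A = π(d/2)² = π(2.6150e-04 m)² = 2.1483e-07 m²
L = m/(density·A) = 0.00174/(8500×2.1483e-07) = 0.9529 m
R = ρL/A = (1.05×10^-6)(0.9529)/(2.1483e-07) = 4.657 Ω
V = IR = 7.82 × 4.657 = 36.4 V

36.4 V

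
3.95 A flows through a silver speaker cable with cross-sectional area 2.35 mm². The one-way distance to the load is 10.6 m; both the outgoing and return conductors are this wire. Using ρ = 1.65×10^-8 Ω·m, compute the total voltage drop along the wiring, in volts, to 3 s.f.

A = 2.35 mm² = 2.350e-06 m²
Total conductor length (both ways) L = 2 × 10.6 = 21.2 m
R = ρL/A = (1.65×10^-8)(21.2)/(2.350e-06) = 0.1489 Ω
V = IR = 3.95 × 0.1489 = 0.588 V

0.588 V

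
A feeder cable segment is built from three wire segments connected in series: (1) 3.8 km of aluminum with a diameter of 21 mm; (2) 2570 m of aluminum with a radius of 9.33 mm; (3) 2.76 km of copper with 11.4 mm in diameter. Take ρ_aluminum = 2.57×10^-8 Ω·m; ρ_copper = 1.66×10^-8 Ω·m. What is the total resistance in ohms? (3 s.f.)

Seg 1: A = π(d/2)² = π(1.0500e-02 m)² = 3.464e-04 m²
R_1 = (2.57×10^-8)(3800)/(3.464e-04) = 0.282 Ω
Seg 2: A = πr² = π(9.3300e-03 m)² = 2.735e-04 m²
R_2 = (2.57×10^-8)(2570)/(2.735e-04) = 0.2415 Ω
Seg 3: A = π(d/2)² = π(5.7000e-03 m)² = 1.021e-04 m²
R_3 = (1.66×10^-8)(2760)/(1.021e-04) = 0.4489 Ω
R_total = R_1 + R_2 + R_3 = 0.972 Ω

0.972 Ω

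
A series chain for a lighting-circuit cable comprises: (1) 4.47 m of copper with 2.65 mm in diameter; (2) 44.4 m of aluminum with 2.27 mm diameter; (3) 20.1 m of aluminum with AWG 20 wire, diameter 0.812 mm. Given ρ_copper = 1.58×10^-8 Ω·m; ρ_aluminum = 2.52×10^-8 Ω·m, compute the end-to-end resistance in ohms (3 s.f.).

1.27 Ω

Seg 1: A = π(d/2)² = π(1.3250e-03 m)² = 5.515e-06 m²
R_1 = (1.58×10^-8)(4.47)/(5.515e-06) = 0.01281 Ω
Seg 2: A = π(d/2)² = π(1.1350e-03 m)² = 4.047e-06 m²
R_2 = (2.52×10^-8)(44.4)/(4.047e-06) = 0.2765 Ω
Seg 3: A = π(0.812/2 mm)² = π(4.0600e-04 m)² = 5.178e-07 m²
R_3 = (2.52×10^-8)(20.1)/(5.178e-07) = 0.9781 Ω
R_total = R_1 + R_2 + R_3 = 1.27 Ω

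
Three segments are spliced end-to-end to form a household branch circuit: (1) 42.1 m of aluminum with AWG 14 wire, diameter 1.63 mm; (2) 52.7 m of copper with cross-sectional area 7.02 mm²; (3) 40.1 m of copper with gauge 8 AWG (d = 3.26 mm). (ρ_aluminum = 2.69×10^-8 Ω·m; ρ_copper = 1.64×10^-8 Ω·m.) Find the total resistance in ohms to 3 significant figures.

0.745 Ω

Seg 1: A = π(1.63/2 mm)² = π(8.1500e-04 m)² = 2.087e-06 m²
R_1 = (2.69×10^-8)(42.1)/(2.087e-06) = 0.5427 Ω
Seg 2: A = 7.02 mm² = 7.020e-06 m²
R_2 = (1.64×10^-8)(52.7)/(7.020e-06) = 0.1231 Ω
Seg 3: A = π(3.26/2 mm)² = π(1.6300e-03 m)² = 8.347e-06 m²
R_3 = (1.64×10^-8)(40.1)/(8.347e-06) = 0.07879 Ω
R_total = R_1 + R_2 + R_3 = 0.745 Ω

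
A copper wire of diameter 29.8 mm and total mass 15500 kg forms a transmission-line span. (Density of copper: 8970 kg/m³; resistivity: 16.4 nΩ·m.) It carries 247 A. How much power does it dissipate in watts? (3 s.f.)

3550 W

ρ = 16.4 nΩ·m = 1.64×10^-8 Ω·m
A = π(d/2)² = π(1.4900e-02 m)² = 6.9746e-04 m²
L = m/(density·A) = 15500/(8970×6.9746e-04) = 2478 m
R = ρL/A = (1.64×10^-8)(2478)/(6.9746e-04) = 0.05826 Ω
P = I²R = (247)² × 0.05826 = 3550 W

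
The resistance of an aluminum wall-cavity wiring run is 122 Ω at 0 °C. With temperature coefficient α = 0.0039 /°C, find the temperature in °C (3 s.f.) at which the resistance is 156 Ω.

71.5 °C

R = R₀(1 + α(T − T₀)) ⇒ T = T₀ + (R/R₀ − 1)/α
T = 0 + (156/122 − 1)/0.0039 = 0 + (0.2787)/0.0039 = 71.5 °C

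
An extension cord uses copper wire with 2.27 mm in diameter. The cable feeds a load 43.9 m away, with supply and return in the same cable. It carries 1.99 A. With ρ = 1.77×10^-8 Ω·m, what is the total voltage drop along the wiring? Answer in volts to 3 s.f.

0.764 V

A = π(d/2)² = π(1.1350e-03 m)² = 4.047e-06 m²
Total conductor length (both ways) L = 2 × 43.9 = 87.8 m
R = ρL/A = (1.77×10^-8)(87.8)/(4.047e-06) = 0.384 Ω
V = IR = 1.99 × 0.384 = 0.764 V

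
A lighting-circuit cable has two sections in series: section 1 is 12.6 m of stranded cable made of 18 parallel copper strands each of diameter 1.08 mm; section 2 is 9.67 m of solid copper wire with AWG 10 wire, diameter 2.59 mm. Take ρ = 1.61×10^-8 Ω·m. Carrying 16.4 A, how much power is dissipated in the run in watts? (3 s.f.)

Section 1: A_strand = π(5.4000e-04)² = 9.161e-07 m²; R₁ = ρL/(N·A_s) = (1.61×10^-8)(12.6)/(18×9.161e-07) = 0.0123 Ω
Section 2: A = π(2.59/2 mm)² = π(1.2950e-03 m)² = 5.269e-06 m²
R₂ = (1.61×10^-8)(9.67)/(5.269e-06) = 0.02955 Ω
R = R₁ + R₂ = 0.04185 Ω
P = I²R = (16.4)² × 0.04185 = 11.3 W

11.3 W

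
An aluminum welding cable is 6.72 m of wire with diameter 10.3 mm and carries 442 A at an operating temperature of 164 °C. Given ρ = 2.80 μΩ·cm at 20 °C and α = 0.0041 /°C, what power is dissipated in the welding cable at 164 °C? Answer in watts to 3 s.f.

ρ = 2.80 μΩ·cm = 2.80×10^-8 Ω·m
A = π(d/2)² = π(5.1500e-03 m)² = 8.332e-05 m²
R₍20₎ = ρL/A = (2.80×10^-8)(6.72)/(8.332e-05) = 0.002258 Ω
R₍164₎ = R₍20₎(1 + αΔT) = 0.002258 × (1 + 0.0041×144) = 0.003591 Ω
P = I²R = (442)² × 0.003591 = 702 W

702 W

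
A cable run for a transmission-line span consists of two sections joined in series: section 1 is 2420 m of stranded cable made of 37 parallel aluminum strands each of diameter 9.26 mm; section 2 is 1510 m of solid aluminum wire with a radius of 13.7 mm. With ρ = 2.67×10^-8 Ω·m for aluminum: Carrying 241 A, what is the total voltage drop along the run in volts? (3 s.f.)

Section 1: A_strand = π(4.6300e-03)² = 6.735e-05 m²; R₁ = ρL/(N·A_s) = (2.67×10^-8)(2420)/(37×6.735e-05) = 0.02593 Ω
Section 2: A = πr² = π(1.3700e-02 m)² = 5.896e-04 m²
R₂ = (2.67×10^-8)(1510)/(5.896e-04) = 0.06837 Ω
R = R₁ + R₂ = 0.09431 Ω
V = IR = 241 × 0.09431 = 22.7 V

22.7 V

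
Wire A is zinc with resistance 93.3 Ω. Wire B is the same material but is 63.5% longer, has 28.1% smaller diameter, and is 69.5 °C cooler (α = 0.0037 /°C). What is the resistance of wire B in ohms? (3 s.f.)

219 Ω

R ∝ ρL/d² with ρ ∝ (1+αΔT), so R_B/R_A = (1 + 63.5/100) × (1 − 28.1/100)⁻² × (1 − 0.0037×69.5)
= 1.635 × 1.934 × 0.7429 = 2.349
R_B = 2.349 × 93.3 = 219 Ω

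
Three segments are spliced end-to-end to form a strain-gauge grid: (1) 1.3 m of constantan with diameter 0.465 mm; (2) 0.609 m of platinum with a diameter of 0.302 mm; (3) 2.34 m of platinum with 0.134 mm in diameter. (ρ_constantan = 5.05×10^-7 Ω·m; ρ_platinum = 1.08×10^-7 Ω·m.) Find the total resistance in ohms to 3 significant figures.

Seg 1: A = π(d/2)² = π(2.3250e-04 m)² = 1.698e-07 m²
R_1 = (5.05×10^-7)(1.3)/(1.698e-07) = 3.866 Ω
Seg 2: A = π(d/2)² = π(1.5100e-04 m)² = 7.163e-08 m²
R_2 = (1.08×10^-7)(0.609)/(7.163e-08) = 0.9182 Ω
Seg 3: A = π(d/2)² = π(6.7000e-05 m)² = 1.410e-08 m²
R_3 = (1.08×10^-7)(2.34)/(1.410e-08) = 17.92 Ω
R_total = R_1 + R_2 + R_3 = 22.7 Ω

22.7 Ω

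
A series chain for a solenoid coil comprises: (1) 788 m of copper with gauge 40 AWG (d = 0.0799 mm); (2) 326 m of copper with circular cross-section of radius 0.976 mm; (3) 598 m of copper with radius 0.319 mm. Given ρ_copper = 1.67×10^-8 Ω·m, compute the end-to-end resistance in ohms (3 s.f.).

Seg 1: A = π(0.0799/2 mm)² = π(3.9950e-05 m)² = 5.014e-09 m²
R_1 = (1.67×10^-8)(788)/(5.014e-09) = 2625 Ω
Seg 2: A = πr² = π(9.7600e-04 m)² = 2.993e-06 m²
R_2 = (1.67×10^-8)(326)/(2.993e-06) = 1.819 Ω
Seg 3: A = πr² = π(3.1900e-04 m)² = 3.197e-07 m²
R_3 = (1.67×10^-8)(598)/(3.197e-07) = 31.24 Ω
R_total = R_1 + R_2 + R_3 = 2660 Ω

2660 Ω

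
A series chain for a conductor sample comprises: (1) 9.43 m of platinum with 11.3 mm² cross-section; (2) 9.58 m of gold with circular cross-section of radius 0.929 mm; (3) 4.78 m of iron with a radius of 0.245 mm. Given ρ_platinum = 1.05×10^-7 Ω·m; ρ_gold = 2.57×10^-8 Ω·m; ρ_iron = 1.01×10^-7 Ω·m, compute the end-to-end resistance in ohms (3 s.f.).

Seg 1: A = 11.3 mm² = 1.130e-05 m²
R_1 = (1.05×10^-7)(9.43)/(1.130e-05) = 0.08762 Ω
Seg 2: A = πr² = π(9.2900e-04 m)² = 2.711e-06 m²
R_2 = (2.57×10^-8)(9.58)/(2.711e-06) = 0.09081 Ω
Seg 3: A = πr² = π(2.4500e-04 m)² = 1.886e-07 m²
R_3 = (1.01×10^-7)(4.78)/(1.886e-07) = 2.56 Ω
R_total = R_1 + R_2 + R_3 = 2.74 Ω

2.74 Ω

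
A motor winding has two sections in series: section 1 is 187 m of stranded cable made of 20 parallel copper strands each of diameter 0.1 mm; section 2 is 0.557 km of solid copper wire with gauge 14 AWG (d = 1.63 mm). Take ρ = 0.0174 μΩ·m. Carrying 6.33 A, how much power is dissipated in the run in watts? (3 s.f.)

1020 W

ρ = 0.0174 μΩ·m = 1.74×10^-8 Ω·m
Section 1: A_strand = π(5.0000e-05)² = 7.854e-09 m²; R₁ = ρL/(N·A_s) = (1.74×10^-8)(187)/(20×7.854e-09) = 20.71 Ω
Section 2: A = π(1.63/2 mm)² = π(8.1500e-04 m)² = 2.087e-06 m²
R₂ = (1.74×10^-8)(557)/(2.087e-06) = 4.645 Ω
R = R₁ + R₂ = 25.36 Ω
P = I²R = (6.33)² × 25.36 = 1020 W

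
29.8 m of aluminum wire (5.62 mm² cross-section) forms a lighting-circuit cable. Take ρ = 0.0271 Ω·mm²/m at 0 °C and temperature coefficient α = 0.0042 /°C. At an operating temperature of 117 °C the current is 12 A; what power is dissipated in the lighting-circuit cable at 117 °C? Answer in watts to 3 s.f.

30.9 W

ρ = 0.0271 Ω·mm²/m = 2.71×10^-8 Ω·m
A = 5.62 mm² = 5.620e-06 m²
R₍0₎ = ρL/A = (2.71×10^-8)(29.8)/(5.620e-06) = 0.1437 Ω
R₍117₎ = R₍0₎(1 + αΔT) = 0.1437 × (1 + 0.0042×117) = 0.2143 Ω
P = I²R = (12)² × 0.2143 = 30.9 W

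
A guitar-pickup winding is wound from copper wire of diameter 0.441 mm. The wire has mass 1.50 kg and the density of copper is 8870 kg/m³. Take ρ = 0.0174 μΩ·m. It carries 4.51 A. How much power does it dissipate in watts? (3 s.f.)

ρ = 0.0174 μΩ·m = 1.74×10^-8 Ω·m
A = π(d/2)² = π(2.2050e-04 m)² = 1.5275e-07 m²
L = m/(density·A) = 1.5/(8870×1.5275e-07) = 1107 m
R = ρL/A = (1.74×10^-8)(1107)/(1.5275e-07) = 126.1 Ω
P = I²R = (4.51)² × 126.1 = 2570 W

2570 W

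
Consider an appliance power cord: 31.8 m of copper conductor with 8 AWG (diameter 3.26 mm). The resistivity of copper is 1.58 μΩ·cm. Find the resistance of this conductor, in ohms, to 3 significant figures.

ρ = 1.58 μΩ·cm = 1.58×10^-8 Ω·m
A = π(3.26/2 mm)² = π(1.6300e-03 m)² = 8.347e-06 m²
R = ρL/A = (1.58×10^-8)(31.8 m)/(8.347e-06 m²) = 0.0602 Ω

0.0602 Ω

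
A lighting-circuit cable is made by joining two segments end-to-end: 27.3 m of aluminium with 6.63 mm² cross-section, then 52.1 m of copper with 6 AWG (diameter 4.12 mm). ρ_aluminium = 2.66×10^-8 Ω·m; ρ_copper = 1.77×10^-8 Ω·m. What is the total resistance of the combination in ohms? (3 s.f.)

0.179 Ω

Segment 1: A = 6.63 mm² = 6.630e-06 m²
R₁ = ρL/A = (2.66×10^-8)(27.3)/(6.630e-06) = 0.1095 Ω
Segment 2: A = π(4.12/2 mm)² = π(2.0600e-03 m)² = 1.333e-05 m²
R₂ = (1.77×10^-8)(52.1)/(1.333e-05) = 0.06917 Ω
R = R₁ + R₂ = 0.179 Ω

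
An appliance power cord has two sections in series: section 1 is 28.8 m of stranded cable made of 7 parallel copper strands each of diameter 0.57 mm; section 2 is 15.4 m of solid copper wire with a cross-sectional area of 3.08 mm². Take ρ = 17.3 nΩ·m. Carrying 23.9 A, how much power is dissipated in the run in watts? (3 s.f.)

209 W

ρ = 17.3 nΩ·m = 1.73×10^-8 Ω·m
Section 1: A_strand = π(2.8500e-04)² = 2.552e-07 m²; R₁ = ρL/(N·A_s) = (1.73×10^-8)(28.8)/(7×2.552e-07) = 0.2789 Ω
Section 2: A = 3.08 mm² = 3.080e-06 m²
R₂ = (1.73×10^-8)(15.4)/(3.080e-06) = 0.0865 Ω
R = R₁ + R₂ = 0.3654 Ω
P = I²R = (23.9)² × 0.3654 = 209 W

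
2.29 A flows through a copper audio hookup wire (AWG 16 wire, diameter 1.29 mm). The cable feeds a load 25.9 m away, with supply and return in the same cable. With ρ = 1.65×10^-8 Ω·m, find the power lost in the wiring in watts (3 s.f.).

3.43 W

A = π(1.29/2 mm)² = π(6.4500e-04 m)² = 1.307e-06 m²
Total conductor length (both ways) L = 2 × 25.9 = 51.8 m
R = ρL/A = (1.65×10^-8)(51.8)/(1.307e-06) = 0.6539 Ω
P = I²R = (2.29)² × 0.6539 = 3.43 W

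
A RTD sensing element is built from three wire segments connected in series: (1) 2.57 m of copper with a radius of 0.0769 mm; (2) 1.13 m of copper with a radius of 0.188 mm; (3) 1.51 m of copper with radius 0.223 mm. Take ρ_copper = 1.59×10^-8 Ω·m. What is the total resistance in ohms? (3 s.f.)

Seg 1: A = πr² = π(7.6900e-05 m)² = 1.858e-08 m²
R_1 = (1.59×10^-8)(2.57)/(1.858e-08) = 2.2 Ω
Seg 2: A = πr² = π(1.8800e-04 m)² = 1.110e-07 m²
R_2 = (1.59×10^-8)(1.13)/(1.110e-07) = 0.1618 Ω
Seg 3: A = πr² = π(2.2300e-04 m)² = 1.562e-07 m²
R_3 = (1.59×10^-8)(1.51)/(1.562e-07) = 0.1537 Ω
R_total = R_1 + R_2 + R_3 = 2.52 Ω

2.52 Ω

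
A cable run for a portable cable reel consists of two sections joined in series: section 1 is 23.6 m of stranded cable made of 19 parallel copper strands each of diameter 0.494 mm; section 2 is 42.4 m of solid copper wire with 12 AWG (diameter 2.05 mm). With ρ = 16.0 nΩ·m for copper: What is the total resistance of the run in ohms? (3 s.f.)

ρ = 16.0 nΩ·m = 1.60×10^-8 Ω·m
Section 1: A_strand = π(2.4700e-04)² = 1.917e-07 m²; R₁ = ρL/(N·A_s) = (1.60×10^-8)(23.6)/(19×1.917e-07) = 0.1037 Ω
Section 2: A = π(2.05/2 mm)² = π(1.0250e-03 m)² = 3.301e-06 m²
R₂ = (1.60×10^-8)(42.4)/(3.301e-06) = 0.2055 Ω
R = R₁ + R₂ = 0.309 Ω

0.309 Ω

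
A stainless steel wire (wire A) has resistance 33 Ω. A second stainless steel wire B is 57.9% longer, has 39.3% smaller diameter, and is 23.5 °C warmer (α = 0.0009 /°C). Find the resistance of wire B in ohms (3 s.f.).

144 Ω

R ∝ ρL/d² with ρ ∝ (1+αΔT), so R_B/R_A = (1 + 57.9/100) × (1 − 39.3/100)⁻² × (1 + 0.0009×23.5)
= 1.579 × 2.714 × 1.021 = 4.376
R_B = 4.376 × 33 = 144 Ω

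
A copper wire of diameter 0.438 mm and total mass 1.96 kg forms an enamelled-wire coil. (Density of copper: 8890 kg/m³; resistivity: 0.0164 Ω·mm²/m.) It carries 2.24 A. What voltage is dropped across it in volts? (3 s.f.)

357 V

ρ = 0.0164 Ω·mm²/m = 1.64×10^-8 Ω·m
A = π(d/2)² = π(2.1900e-04 m)² = 1.5067e-07 m²
L = m/(density·A) = 1.96/(8890×1.5067e-07) = 1463 m
R = ρL/A = (1.64×10^-8)(1463)/(1.5067e-07) = 159.3 Ω
V = IR = 2.24 × 159.3 = 357 V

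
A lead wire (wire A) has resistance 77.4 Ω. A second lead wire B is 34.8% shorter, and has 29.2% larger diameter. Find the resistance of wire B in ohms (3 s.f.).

R ∝ L/d², so R_B/R_A = (1 − 34.8/100) × (1 + 29.2/100)⁻²
= 0.652 × 0.5991 = 0.3906
R_B = 0.3906 × 77.4 = 30.2 Ω

30.2 Ω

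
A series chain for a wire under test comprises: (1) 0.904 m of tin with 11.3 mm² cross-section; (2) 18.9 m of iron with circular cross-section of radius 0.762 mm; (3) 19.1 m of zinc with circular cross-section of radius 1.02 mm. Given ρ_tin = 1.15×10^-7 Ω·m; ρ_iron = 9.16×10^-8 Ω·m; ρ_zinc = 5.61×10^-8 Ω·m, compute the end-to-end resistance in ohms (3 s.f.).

1.29 Ω

Seg 1: A = 11.3 mm² = 1.130e-05 m²
R_1 = (1.15×10^-7)(0.904)/(1.130e-05) = 0.0092 Ω
Seg 2: A = πr² = π(7.6200e-04 m)² = 1.824e-06 m²
R_2 = (9.16×10^-8)(18.9)/(1.824e-06) = 0.9491 Ω
Seg 3: A = πr² = π(1.0200e-03 m)² = 3.269e-06 m²
R_3 = (5.61×10^-8)(19.1)/(3.269e-06) = 0.3278 Ω
R_total = R_1 + R_2 + R_3 = 1.29 Ω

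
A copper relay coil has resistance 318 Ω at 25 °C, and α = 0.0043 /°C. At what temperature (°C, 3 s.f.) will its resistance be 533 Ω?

R = R₀(1 + α(T − T₀)) ⇒ T = T₀ + (R/R₀ − 1)/α
T = 25 + (533/318 − 1)/0.0043 = 25 + (0.6761)/0.0043 = 182 °C

182 °C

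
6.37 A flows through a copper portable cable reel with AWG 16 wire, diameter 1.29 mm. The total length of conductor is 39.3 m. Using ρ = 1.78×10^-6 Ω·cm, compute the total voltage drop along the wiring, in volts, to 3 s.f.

ρ = 1.78×10^-6 Ω·cm = 1.78×10^-8 Ω·m
A = π(1.29/2 mm)² = π(6.4500e-04 m)² = 1.307e-06 m²
R = ρL/A = (1.78×10^-8)(39.3)/(1.307e-06) = 0.5352 Ω
V = IR = 6.37 × 0.5352 = 3.41 V

3.41 V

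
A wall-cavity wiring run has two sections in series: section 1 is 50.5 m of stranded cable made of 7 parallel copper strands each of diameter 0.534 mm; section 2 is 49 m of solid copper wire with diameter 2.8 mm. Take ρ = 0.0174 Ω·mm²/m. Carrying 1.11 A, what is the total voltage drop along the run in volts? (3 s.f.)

ρ = 0.0174 Ω·mm²/m = 1.74×10^-8 Ω·m
Section 1: A_strand = π(2.6700e-04)² = 2.240e-07 m²; R₁ = ρL/(N·A_s) = (1.74×10^-8)(50.5)/(7×2.240e-07) = 0.5605 Ω
Section 2: A = π(d/2)² = π(1.4000e-03 m)² = 6.158e-06 m²
R₂ = (1.74×10^-8)(49)/(6.158e-06) = 0.1385 Ω
R = R₁ + R₂ = 0.699 Ω
V = IR = 1.11 × 0.699 = 0.776 V

0.776 V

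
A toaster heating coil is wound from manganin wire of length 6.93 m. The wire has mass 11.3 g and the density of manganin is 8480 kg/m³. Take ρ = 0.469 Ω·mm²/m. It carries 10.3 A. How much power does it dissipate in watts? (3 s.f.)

1790 W

ρ = 0.469 Ω·mm²/m = 4.69×10^-7 Ω·m
A = m/(density·L) = 0.0113/(8480×6.93) = 1.9229e-07 m²
R = ρL/A = (4.69×10^-7)(6.93)/(1.9229e-07) = 16.9 Ω
P = I²R = (10.3)² × 16.9 = 1790 W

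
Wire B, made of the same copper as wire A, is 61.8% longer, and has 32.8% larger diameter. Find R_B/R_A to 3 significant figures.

0.917

R ∝ L/d², so R_B/R_A = (1 + 61.8/100) × (1 + 32.8/100)⁻²
= 1.618 × 0.567 = 0.917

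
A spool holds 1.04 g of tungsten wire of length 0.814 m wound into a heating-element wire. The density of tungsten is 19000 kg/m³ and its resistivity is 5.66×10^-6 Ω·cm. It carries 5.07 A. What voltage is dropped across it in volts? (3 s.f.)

ρ = 5.66×10^-6 Ω·cm = 5.66×10^-8 Ω·m
A = m/(density·L) = 0.00104/(19000×0.814) = 6.7244e-08 m²
R = ρL/A = (5.66×10^-8)(0.814)/(6.7244e-08) = 0.6851 Ω
V = IR = 5.07 × 0.6851 = 3.47 V

3.47 V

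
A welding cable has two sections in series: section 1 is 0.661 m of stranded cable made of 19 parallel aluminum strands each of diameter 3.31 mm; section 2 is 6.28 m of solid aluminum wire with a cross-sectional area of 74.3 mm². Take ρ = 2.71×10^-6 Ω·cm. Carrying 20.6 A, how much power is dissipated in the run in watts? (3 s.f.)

1.02 W

ρ = 2.71×10^-6 Ω·cm = 2.71×10^-8 Ω·m
Section 1: A_strand = π(1.6550e-03)² = 8.605e-06 m²; R₁ = ρL/(N·A_s) = (2.71×10^-8)(0.661)/(19×8.605e-06) = 1.096×10^-4 Ω
Section 2: A = 74.3 mm² = 7.430e-05 m²
R₂ = (2.71×10^-8)(6.28)/(7.430e-05) = 0.002291 Ω
R = R₁ + R₂ = 0.0024 Ω
P = I²R = (20.6)² × 0.0024 = 1.02 W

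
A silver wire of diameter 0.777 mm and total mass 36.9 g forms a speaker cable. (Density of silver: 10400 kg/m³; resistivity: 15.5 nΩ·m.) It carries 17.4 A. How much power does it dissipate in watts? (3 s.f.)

ρ = 15.5 nΩ·m = 1.55×10^-8 Ω·m
A = π(d/2)² = π(3.8850e-04 m)² = 4.7417e-07 m²
L = m/(density·A) = 0.0369/(10400×4.7417e-07) = 7.483 m
R = ρL/A = (1.55×10^-8)(7.483)/(4.7417e-07) = 0.2446 Ω
P = I²R = (17.4)² × 0.2446 = 74.1 W

74.1 W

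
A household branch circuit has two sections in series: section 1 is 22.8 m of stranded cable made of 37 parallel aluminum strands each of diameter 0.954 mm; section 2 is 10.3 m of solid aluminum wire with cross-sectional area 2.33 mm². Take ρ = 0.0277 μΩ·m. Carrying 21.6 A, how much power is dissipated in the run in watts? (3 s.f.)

ρ = 0.0277 μΩ·m = 2.77×10^-8 Ω·m
Section 1: A_strand = π(4.7700e-04)² = 7.148e-07 m²; R₁ = ρL/(N·A_s) = (2.77×10^-8)(22.8)/(37×7.148e-07) = 0.02388 Ω
Section 2: A = 2.33 mm² = 2.330e-06 m²
R₂ = (2.77×10^-8)(10.3)/(2.330e-06) = 0.1225 Ω
R = R₁ + R₂ = 0.1463 Ω
P = I²R = (21.6)² × 0.1463 = 68.3 W

68.3 W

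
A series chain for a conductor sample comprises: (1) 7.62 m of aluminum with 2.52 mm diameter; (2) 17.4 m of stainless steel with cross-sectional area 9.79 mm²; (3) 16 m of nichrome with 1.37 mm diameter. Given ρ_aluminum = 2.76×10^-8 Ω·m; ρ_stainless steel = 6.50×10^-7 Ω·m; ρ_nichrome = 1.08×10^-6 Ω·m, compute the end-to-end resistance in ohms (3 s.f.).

12.9 Ω

Seg 1: A = π(d/2)² = π(1.2600e-03 m)² = 4.988e-06 m²
R_1 = (2.76×10^-8)(7.62)/(4.988e-06) = 0.04217 Ω
Seg 2: A = 9.79 mm² = 9.790e-06 m²
R_2 = (6.50×10^-7)(17.4)/(9.790e-06) = 1.155 Ω
Seg 3: A = π(d/2)² = π(6.8500e-04 m)² = 1.474e-06 m²
R_3 = (1.08×10^-6)(16)/(1.474e-06) = 11.72 Ω
R_total = R_1 + R_2 + R_3 = 12.9 Ω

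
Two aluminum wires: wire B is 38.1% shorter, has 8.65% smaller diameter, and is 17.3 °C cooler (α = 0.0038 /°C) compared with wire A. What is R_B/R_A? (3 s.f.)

0.693

R ∝ ρL/d² with ρ ∝ (1+αΔT), so R_B/R_A = (1 − 38.1/100) × (1 − 8.65/100)⁻² × (1 − 0.0038×17.3)
= 0.619 × 1.198 × 0.9343 = 0.693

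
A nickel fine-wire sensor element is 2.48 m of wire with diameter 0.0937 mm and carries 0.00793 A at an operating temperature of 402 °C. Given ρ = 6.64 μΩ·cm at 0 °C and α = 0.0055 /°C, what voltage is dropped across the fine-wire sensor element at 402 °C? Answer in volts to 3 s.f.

ρ = 6.64 μΩ·cm = 6.64×10^-8 Ω·m
A = π(d/2)² = π(4.6850e-05 m)² = 6.896e-09 m²
R₍0₎ = ρL/A = (6.64×10^-8)(2.48)/(6.896e-09) = 23.88 Ω
R₍402₎ = R₍0₎(1 + αΔT) = 23.88 × (1 + 0.0055×402) = 76.68 Ω
V = IR = 0.00793 × 76.68 = 0.608 V

0.608 V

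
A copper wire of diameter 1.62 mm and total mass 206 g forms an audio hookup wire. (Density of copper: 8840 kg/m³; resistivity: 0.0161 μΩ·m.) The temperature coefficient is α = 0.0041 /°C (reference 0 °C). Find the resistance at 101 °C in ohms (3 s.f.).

ρ = 0.0161 μΩ·m = 1.61×10^-8 Ω·m
A = π(d/2)² = π(8.1000e-04 m)² = 2.0612e-06 m²
L = m/(density·A) = 0.206/(8840×2.0612e-06) = 11.31 m
R = ρL/A = (1.61×10^-8)(11.31)/(2.0612e-06) = 0.08831 Ω
R(101 °C) = 0.08831 × (1 + 0.0041×101) = 0.125 Ω

0.125 Ω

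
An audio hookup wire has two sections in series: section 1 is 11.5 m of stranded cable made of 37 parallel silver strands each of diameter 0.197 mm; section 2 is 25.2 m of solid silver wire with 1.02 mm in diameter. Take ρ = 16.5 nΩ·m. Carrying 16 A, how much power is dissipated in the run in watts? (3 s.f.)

173 W

ρ = 16.5 nΩ·m = 1.65×10^-8 Ω·m
Section 1: A_strand = π(9.8500e-05)² = 3.048e-08 m²; R₁ = ρL/(N·A_s) = (1.65×10^-8)(11.5)/(37×3.048e-08) = 0.1683 Ω
Section 2: A = π(d/2)² = π(5.1000e-04 m)² = 8.171e-07 m²
R₂ = (1.65×10^-8)(25.2)/(8.171e-07) = 0.5089 Ω
R = R₁ + R₂ = 0.6771 Ω
P = I²R = (16)² × 0.6771 = 173 W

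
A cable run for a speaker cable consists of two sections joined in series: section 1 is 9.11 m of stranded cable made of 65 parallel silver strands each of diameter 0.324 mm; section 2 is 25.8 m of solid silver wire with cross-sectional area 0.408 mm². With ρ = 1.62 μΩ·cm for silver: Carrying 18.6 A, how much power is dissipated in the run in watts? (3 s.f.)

364 W

ρ = 1.62 μΩ·cm = 1.62×10^-8 Ω·m
Section 1: A_strand = π(1.6200e-04)² = 8.245e-08 m²; R₁ = ρL/(N·A_s) = (1.62×10^-8)(9.11)/(65×8.245e-08) = 0.02754 Ω
Section 2: A = 0.408 mm² = 4.080e-07 m²
R₂ = (1.62×10^-8)(25.8)/(4.080e-07) = 1.024 Ω
R = R₁ + R₂ = 1.052 Ω
P = I²R = (18.6)² × 1.052 = 364 W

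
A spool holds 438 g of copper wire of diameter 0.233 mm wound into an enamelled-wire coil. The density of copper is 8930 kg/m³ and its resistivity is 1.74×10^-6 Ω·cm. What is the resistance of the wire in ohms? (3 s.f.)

469 Ω

ρ = 1.74×10^-6 Ω·cm = 1.74×10^-8 Ω·m
A = π(d/2)² = π(1.1650e-04 m)² = 4.2638e-08 m²
L = m/(density·A) = 0.438/(8930×4.2638e-08) = 1150 m
R = ρL/A = (1.74×10^-8)(1150)/(4.2638e-08) = 469 Ω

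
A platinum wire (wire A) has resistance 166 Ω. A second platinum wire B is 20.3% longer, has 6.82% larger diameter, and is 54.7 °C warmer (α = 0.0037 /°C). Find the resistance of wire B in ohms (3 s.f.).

210 Ω

R ∝ ρL/d² with ρ ∝ (1+αΔT), so R_B/R_A = (1 + 20.3/100) × (1 + 6.82/100)⁻² × (1 + 0.0037×54.7)
= 1.203 × 0.8764 × 1.202 = 1.268
R_B = 1.268 × 166 = 210 Ω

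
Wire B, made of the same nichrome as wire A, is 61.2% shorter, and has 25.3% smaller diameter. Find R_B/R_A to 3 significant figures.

R ∝ L/d², so R_B/R_A = (1 − 61.2/100) × (1 − 25.3/100)⁻²
= 0.388 × 1.792 = 0.695

0.695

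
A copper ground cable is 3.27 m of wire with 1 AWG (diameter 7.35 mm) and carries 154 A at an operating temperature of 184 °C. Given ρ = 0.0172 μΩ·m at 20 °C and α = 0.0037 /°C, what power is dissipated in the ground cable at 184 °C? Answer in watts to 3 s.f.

50.5 W

ρ = 0.0172 μΩ·m = 1.72×10^-8 Ω·m
A = π(7.35/2 mm)² = π(3.6750e-03 m)² = 4.243e-05 m²
R₍20₎ = ρL/A = (1.72×10^-8)(3.27)/(4.243e-05) = 0.001326 Ω
R₍184₎ = R₍20₎(1 + αΔT) = 0.001326 × (1 + 0.0037×164) = 0.00213 Ω
P = I²R = (154)² × 0.00213 = 50.5 W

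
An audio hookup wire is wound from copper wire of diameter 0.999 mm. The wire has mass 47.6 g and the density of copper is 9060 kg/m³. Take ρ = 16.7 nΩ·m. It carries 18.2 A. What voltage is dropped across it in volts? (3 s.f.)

ρ = 16.7 nΩ·m = 1.67×10^-8 Ω·m
A = π(d/2)² = π(4.9950e-04 m)² = 7.8383e-07 m²
L = m/(density·A) = 0.0476/(9060×7.8383e-07) = 6.703 m
R = ρL/A = (1.67×10^-8)(6.703)/(7.8383e-07) = 0.1428 Ω
V = IR = 18.2 × 0.1428 = 2.60 V

2.60 V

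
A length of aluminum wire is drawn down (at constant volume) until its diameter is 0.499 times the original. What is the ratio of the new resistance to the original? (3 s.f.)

Volume constant ⇒ L' = L/r² with r = 0.499. R' = ρL'/A' = ρ(L/r²)/(πr²d₀²/4) = R/r⁴.
Factor = 16.1

16.1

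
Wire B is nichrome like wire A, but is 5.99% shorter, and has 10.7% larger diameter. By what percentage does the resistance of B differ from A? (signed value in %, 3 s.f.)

-23.3%

R ∝ L/d², so R_B/R_A = (1 − 5.99/100) × (1 + 10.7/100)⁻²
= 0.9401 × 0.816 = 0.7671
(R_B − R_A)/R_A = 0.7671 − 1 = -23.3%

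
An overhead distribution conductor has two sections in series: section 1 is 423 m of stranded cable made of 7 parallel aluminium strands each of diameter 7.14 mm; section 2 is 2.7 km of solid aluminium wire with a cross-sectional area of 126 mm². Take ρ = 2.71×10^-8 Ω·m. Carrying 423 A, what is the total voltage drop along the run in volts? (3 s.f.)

263 V

Section 1: A_strand = π(3.5700e-03)² = 4.004e-05 m²; R₁ = ρL/(N·A_s) = (2.71×10^-8)(423)/(7×4.004e-05) = 0.0409 Ω
Section 2: A = 126 mm² = 1.260e-04 m²
R₂ = (2.71×10^-8)(2700)/(1.260e-04) = 0.5807 Ω
R = R₁ + R₂ = 0.6216 Ω
V = IR = 423 × 0.6216 = 263 V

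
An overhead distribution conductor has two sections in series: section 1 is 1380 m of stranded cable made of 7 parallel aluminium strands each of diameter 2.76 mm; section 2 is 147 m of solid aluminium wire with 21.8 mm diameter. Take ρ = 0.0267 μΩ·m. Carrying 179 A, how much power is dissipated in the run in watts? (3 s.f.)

28500 W

ρ = 0.0267 μΩ·m = 2.67×10^-8 Ω·m
Section 1: A_strand = π(1.3800e-03)² = 5.983e-06 m²; R₁ = ρL/(N·A_s) = (2.67×10^-8)(1380)/(7×5.983e-06) = 0.8798 Ω
Section 2: A = π(d/2)² = π(1.0900e-02 m)² = 3.733e-04 m²
R₂ = (2.67×10^-8)(147)/(3.733e-04) = 0.01052 Ω
R = R₁ + R₂ = 0.8903 Ω
P = I²R = (179)² × 0.8903 = 28500 W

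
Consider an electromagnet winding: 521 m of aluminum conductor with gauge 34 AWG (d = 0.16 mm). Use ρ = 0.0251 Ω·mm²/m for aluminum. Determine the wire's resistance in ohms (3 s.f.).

650 Ω

ρ = 0.0251 Ω·mm²/m = 2.51×10^-8 Ω·m
A = π(0.16/2 mm)² = π(8.0000e-05 m)² = 2.011e-08 m²
R = ρL/A = (2.51×10^-8)(521 m)/(2.011e-08 m²) = 650 Ω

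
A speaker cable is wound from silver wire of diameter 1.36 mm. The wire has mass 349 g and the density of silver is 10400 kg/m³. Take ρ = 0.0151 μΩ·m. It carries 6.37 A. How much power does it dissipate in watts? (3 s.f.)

ρ = 0.0151 μΩ·m = 1.51×10^-8 Ω·m
A = π(d/2)² = π(6.8000e-04 m)² = 1.4527e-06 m²
L = m/(density·A) = 0.349/(10400×1.4527e-06) = 23.1 m
R = ρL/A = (1.51×10^-8)(23.1)/(1.4527e-06) = 0.2401 Ω
P = I²R = (6.37)² × 0.2401 = 9.74 W

9.74 W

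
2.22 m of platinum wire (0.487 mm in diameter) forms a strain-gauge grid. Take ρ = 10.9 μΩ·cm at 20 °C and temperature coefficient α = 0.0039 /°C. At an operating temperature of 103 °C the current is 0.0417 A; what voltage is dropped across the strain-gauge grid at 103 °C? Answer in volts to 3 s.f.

0.0717 V

ρ = 10.9 μΩ·cm = 1.09×10^-7 Ω·m
A = π(d/2)² = π(2.4350e-04 m)² = 1.863e-07 m²
R₍20₎ = ρL/A = (1.09×10^-7)(2.22)/(1.863e-07) = 1.299 Ω
R₍103₎ = R₍20₎(1 + αΔT) = 1.299 × (1 + 0.0039×83) = 1.72 Ω
V = IR = 0.0417 × 1.72 = 0.0717 V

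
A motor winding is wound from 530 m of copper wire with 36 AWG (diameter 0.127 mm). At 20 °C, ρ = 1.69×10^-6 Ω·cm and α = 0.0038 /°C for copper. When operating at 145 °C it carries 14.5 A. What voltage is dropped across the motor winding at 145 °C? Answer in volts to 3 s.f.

15100 V

ρ = 1.69×10^-6 Ω·cm = 1.69×10^-8 Ω·m
A = π(0.127/2 mm)² = π(6.3500e-05 m)² = 1.267e-08 m²
R₍20₎ = ρL/A = (1.69×10^-8)(530)/(1.267e-08) = 707.1 Ω
R₍145₎ = R₍20₎(1 + αΔT) = 707.1 × (1 + 0.0038×125) = 1043 Ω
V = IR = 14.5 × 1043 = 15100 V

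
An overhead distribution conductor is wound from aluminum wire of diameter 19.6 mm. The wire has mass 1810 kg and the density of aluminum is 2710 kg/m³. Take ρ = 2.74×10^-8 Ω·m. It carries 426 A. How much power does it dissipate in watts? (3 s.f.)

A = π(d/2)² = π(9.8000e-03 m)² = 3.0172e-04 m²
L = m/(density·A) = 1810/(2710×3.0172e-04) = 2214 m
R = ρL/A = (2.74×10^-8)(2214)/(3.0172e-04) = 0.201 Ω
P = I²R = (426)² × 0.201 = 36500 W

36500 W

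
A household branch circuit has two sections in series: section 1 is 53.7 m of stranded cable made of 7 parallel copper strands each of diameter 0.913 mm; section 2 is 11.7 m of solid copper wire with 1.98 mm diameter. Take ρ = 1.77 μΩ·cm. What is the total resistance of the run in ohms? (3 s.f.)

0.275 Ω

ρ = 1.77 μΩ·cm = 1.77×10^-8 Ω·m
Section 1: A_strand = π(4.5650e-04)² = 6.547e-07 m²; R₁ = ρL/(N·A_s) = (1.77×10^-8)(53.7)/(7×6.547e-07) = 0.2074 Ω
Section 2: A = π(d/2)² = π(9.9000e-04 m)² = 3.079e-06 m²
R₂ = (1.77×10^-8)(11.7)/(3.079e-06) = 0.06726 Ω
R = R₁ + R₂ = 0.275 Ω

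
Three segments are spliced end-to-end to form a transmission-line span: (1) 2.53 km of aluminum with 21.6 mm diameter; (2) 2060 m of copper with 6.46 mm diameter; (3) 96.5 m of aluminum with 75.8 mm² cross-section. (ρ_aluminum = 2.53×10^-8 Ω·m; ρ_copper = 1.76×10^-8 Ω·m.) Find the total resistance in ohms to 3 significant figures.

1.31 Ω

Seg 1: A = π(d/2)² = π(1.0800e-02 m)² = 3.664e-04 m²
R_1 = (2.53×10^-8)(2530)/(3.664e-04) = 0.1747 Ω
Seg 2: A = π(d/2)² = π(3.2300e-03 m)² = 3.278e-05 m²
R_2 = (1.76×10^-8)(2060)/(3.278e-05) = 1.106 Ω
Seg 3: A = 75.8 mm² = 7.580e-05 m²
R_3 = (2.53×10^-8)(96.5)/(7.580e-05) = 0.03221 Ω
R_total = R_1 + R_2 + R_3 = 1.31 Ω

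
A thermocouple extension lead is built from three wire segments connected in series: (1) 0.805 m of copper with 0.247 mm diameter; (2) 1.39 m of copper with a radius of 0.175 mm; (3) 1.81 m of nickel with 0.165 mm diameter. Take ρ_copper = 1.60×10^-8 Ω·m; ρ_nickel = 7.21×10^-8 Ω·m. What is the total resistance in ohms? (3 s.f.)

Seg 1: A = π(d/2)² = π(1.2350e-04 m)² = 4.792e-08 m²
R_1 = (1.60×10^-8)(0.805)/(4.792e-08) = 0.2688 Ω
Seg 2: A = πr² = π(1.7500e-04 m)² = 9.621e-08 m²
R_2 = (1.60×10^-8)(1.39)/(9.621e-08) = 0.2312 Ω
Seg 3: A = π(d/2)² = π(8.2500e-05 m)² = 2.138e-08 m²
R_3 = (7.21×10^-8)(1.81)/(2.138e-08) = 6.103 Ω
R_total = R_1 + R_2 + R_3 = 6.60 Ω

6.60 Ω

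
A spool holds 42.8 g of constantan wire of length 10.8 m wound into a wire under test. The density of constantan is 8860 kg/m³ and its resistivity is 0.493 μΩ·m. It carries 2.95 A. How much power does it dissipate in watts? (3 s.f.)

104 W

ρ = 0.493 μΩ·m = 4.93×10^-7 Ω·m
A = m/(density·L) = 0.0428/(8860×10.8) = 4.4729e-07 m²
R = ρL/A = (4.93×10^-7)(10.8)/(4.4729e-07) = 11.9 Ω
P = I²R = (2.95)² × 11.9 = 104 W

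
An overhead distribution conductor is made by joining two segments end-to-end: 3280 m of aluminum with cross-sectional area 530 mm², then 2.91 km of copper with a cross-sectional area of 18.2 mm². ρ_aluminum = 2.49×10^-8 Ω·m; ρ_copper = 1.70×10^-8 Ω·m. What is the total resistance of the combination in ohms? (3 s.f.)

Segment 1: A = 530 mm² = 5.300e-04 m²
R₁ = ρL/A = (2.49×10^-8)(3280)/(5.300e-04) = 0.1541 Ω
Segment 2: A = 18.2 mm² = 1.820e-05 m²
R₂ = (1.70×10^-8)(2910)/(1.820e-05) = 2.718 Ω
R = R₁ + R₂ = 2.87 Ω

2.87 Ω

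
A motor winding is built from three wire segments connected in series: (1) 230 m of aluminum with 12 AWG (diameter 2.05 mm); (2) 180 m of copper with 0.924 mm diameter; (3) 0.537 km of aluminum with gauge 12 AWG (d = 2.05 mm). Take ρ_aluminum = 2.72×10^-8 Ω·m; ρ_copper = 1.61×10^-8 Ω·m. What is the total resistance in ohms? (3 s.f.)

Seg 1: A = π(2.05/2 mm)² = π(1.0250e-03 m)² = 3.301e-06 m²
R_1 = (2.72×10^-8)(230)/(3.301e-06) = 1.895 Ω
Seg 2: A = π(d/2)² = π(4.6200e-04 m)² = 6.706e-07 m²
R_2 = (1.61×10^-8)(180)/(6.706e-07) = 4.322 Ω
Seg 3: A = π(2.05/2 mm)² = π(1.0250e-03 m)² = 3.301e-06 m²
R_3 = (2.72×10^-8)(537)/(3.301e-06) = 4.425 Ω
R_total = R_1 + R_2 + R_3 = 10.6 Ω

10.6 Ω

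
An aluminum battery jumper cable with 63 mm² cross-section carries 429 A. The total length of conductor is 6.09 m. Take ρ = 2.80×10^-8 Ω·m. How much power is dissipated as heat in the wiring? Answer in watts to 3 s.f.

498 W

A = 63 mm² = 6.300e-05 m²
R = ρL/A = (2.80×10^-8)(6.09)/(6.300e-05) = 0.002707 Ω
P = I²R = (429)² × 0.002707 = 498 W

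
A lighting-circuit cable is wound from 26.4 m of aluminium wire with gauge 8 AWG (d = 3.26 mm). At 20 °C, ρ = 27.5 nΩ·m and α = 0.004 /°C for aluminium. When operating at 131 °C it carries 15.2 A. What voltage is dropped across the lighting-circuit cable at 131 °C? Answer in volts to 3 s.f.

ρ = 27.5 nΩ·m = 2.75×10^-8 Ω·m
A = π(3.26/2 mm)² = π(1.6300e-03 m)² = 8.347e-06 m²
R₍20₎ = ρL/A = (2.75×10^-8)(26.4)/(8.347e-06) = 0.08698 Ω
R₍131₎ = R₍20₎(1 + αΔT) = 0.08698 × (1 + 0.004×111) = 0.1256 Ω
V = IR = 15.2 × 0.1256 = 1.91 V

1.91 V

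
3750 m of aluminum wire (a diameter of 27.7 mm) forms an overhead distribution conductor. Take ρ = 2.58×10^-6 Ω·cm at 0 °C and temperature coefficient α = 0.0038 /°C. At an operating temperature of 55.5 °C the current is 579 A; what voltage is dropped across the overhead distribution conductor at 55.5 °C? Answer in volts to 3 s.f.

ρ = 2.58×10^-6 Ω·cm = 2.58×10^-8 Ω·m
A = π(d/2)² = π(1.3850e-02 m)² = 6.026e-04 m²
R₍0₎ = ρL/A = (2.58×10^-8)(3750)/(6.026e-04) = 0.1605 Ω
R₍55.5₎ = R₍0₎(1 + αΔT) = 0.1605 × (1 + 0.0038×55.5) = 0.1944 Ω
V = IR = 579 × 0.1944 = 113 V

113 V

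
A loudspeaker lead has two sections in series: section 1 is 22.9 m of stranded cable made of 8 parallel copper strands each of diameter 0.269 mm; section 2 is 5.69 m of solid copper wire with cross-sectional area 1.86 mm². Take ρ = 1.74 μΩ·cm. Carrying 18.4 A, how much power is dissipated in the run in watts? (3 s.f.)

ρ = 1.74 μΩ·cm = 1.74×10^-8 Ω·m
Section 1: A_strand = π(1.3450e-04)² = 5.683e-08 m²; R₁ = ρL/(N·A_s) = (1.74×10^-8)(22.9)/(8×5.683e-08) = 0.8764 Ω
Section 2: A = 1.86 mm² = 1.860e-06 m²
R₂ = (1.74×10^-8)(5.69)/(1.860e-06) = 0.05323 Ω
R = R₁ + R₂ = 0.9296 Ω
P = I²R = (18.4)² × 0.9296 = 315 W

315 W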